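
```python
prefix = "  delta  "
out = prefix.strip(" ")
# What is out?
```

Trace:
`prefix = "  delta  "` → prefix = '  delta  '
`out = prefix.strip(" ")` → out = 'delta'
So out = 'delta'

Answer: 'delta'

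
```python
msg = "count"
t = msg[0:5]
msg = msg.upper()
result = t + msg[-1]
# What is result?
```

Trace:
`msg = "count"` → msg = 'count'
`t = msg[0:5]` → t = 'count'
`msg = msg.upper()` → msg = 'COUNT'
`result = t + msg[-1]` → result = 'countT'
So result = 'countT'

Answer: 'countT'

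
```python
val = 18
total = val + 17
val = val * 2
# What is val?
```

Trace:
`val = 18` → val = 18
`total = val + 17` → total = 35
`val = val * 2` → val = 36
So val = 36

Answer: 36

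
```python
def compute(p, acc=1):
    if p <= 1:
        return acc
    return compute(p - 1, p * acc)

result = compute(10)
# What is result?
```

Accumulator trace (n, acc): (10, 1) -> (9, 10) -> (8, 90) -> (7, 720) -> (6, 5040) -> (5, 30240) -> (4, 151200) -> (3, 604800) -> (2, 1814400) -> (1, 3628800) -> return 3628800

Answer: 3628800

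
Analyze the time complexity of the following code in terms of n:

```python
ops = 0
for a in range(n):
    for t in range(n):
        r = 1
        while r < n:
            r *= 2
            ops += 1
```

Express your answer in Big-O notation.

Each loop level contributes: n × n × log n. Multiplying the contributions gives O(n^2 log n).

Answer: O(n^2 log n)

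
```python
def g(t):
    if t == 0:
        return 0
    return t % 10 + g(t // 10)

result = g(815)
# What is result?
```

Sum of digits of 815: 5 + 1 + 8 = 14

Answer: 14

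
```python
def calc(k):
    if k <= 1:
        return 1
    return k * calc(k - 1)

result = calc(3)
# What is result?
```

calc(3) = 3 * 2 * 1 = 6

Answer: 6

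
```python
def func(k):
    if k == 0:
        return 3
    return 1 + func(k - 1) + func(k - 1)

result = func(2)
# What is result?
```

func(k) = 1 + 2·func(k-1), func(0)=3. Closed form: (3+1)·2^2 - 1 = 15.

Answer: 15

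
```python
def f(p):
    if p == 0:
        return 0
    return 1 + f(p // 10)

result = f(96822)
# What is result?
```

Count of digits of 96822: 5

Answer: 5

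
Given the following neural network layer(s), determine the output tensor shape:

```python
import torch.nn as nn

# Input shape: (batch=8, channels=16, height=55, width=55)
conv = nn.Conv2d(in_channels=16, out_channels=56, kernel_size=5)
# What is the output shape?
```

Input: (8, 16, 55, 55) -> Output: (8, 56, 51, 51)

Answer: (8, 56, 51, 51)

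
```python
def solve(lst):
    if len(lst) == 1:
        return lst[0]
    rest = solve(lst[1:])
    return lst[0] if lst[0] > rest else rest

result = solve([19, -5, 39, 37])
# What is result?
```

Recursive max over [19, -5, 39, 37] = 39

Answer: 39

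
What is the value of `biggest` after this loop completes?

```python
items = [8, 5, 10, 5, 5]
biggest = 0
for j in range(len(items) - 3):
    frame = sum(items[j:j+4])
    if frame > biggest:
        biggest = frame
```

Max sum of 4-element window in [8, 5, 10, 5, 5]
`biggest` takes the values: 0 → 28

Answer: 28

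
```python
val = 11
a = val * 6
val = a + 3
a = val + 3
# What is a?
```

Trace:
`val = 11` → val = 11
`a = val * 6` → a = 66
`val = a + 3` → val = 69
`a = val + 3` → a = 72
So a = 72

Answer: 72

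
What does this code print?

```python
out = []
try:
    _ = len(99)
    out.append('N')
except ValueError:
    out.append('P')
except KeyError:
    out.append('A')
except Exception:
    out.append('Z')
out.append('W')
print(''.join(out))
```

Execution trace: 'Z' (except Exception) → 'W' (after the try/except). Output: ZW

Answer: ZW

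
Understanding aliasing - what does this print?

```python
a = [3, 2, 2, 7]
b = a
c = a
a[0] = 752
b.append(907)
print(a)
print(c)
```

Key concept: multiple aliases.
Step by step:
`a = [3, 2, 2, 7]` → a = [3, 2, 2, 7]
`b = a` → b = [3, 2, 2, 7] (same object as a)
`c = a` → c = [3, 2, 2, 7] (same object as a, b)
`a[0] = 752` → a = [752, 2, 2, 7] (same object as b, c); b = [752, 2, 2, 7] (same object as a, c); c = [752, 2, 2, 7] (same object as a, b)
`b.append(907)` → a = [752, 2, 2, 7, 907] (same object as b, c); b = [752, 2, 2, 7, 907] (same object as a, c); c = [752, 2, 2, 7, 907] (same object as a, b)
`print(a)` → prints [752, 2, 2, 7, 907]
`print(c)` → prints [752, 2, 2, 7, 907]

Answer:
[752, 2, 2, 7, 907]
[752, 2, 2, 7, 907]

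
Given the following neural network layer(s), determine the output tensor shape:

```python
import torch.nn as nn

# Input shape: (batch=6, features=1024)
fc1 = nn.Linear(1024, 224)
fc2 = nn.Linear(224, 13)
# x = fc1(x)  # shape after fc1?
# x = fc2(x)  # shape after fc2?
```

Input: (6, 1024) -> after fc1: (6, 224) -> Output: (6, 13)

Answer: (6, 13)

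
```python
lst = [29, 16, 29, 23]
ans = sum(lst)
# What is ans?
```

Trace:
`lst = [29, 16, 29, 23]` → lst = [29, 16, 29, 23]
`ans = sum(lst)` → ans = 97
So ans = 97

Answer: 97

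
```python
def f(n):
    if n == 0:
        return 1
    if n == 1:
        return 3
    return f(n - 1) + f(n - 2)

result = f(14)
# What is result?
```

Build up from base cases: f(0)=1, f(1)=3, f(2)=4, f(3)=7, f(4)=11, f(5)=18, f(6)=29, ..., f(14)=1364

Answer: 1364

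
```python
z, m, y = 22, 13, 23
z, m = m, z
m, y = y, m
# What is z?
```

Trace:
`z, m, y = 22, 13, 23` → z = 22; m = 13; y = 23
`z, m = m, z` → z = 13; m = 22
`m, y = y, m` → m = 23; y = 22
So z = 13

Answer: 13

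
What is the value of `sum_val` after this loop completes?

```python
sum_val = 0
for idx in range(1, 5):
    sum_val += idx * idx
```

Sum of squares 1² to 4² = 30
`sum_val` takes the values: 0 → 1 → 5 → 14 → 30

Answer: 30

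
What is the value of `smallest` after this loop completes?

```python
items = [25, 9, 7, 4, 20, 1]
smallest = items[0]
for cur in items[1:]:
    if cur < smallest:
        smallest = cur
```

Minimum of [25, 9, 7, 4, 20, 1]
`smallest` takes the values: 25 → 9 → 7 → 4 → 1

Answer: 1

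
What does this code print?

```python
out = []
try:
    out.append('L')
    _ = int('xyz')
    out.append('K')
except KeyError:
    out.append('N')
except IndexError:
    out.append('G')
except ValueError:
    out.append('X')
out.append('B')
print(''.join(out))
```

Execution trace: 'L' (try body) → 'X' (except ValueError) → 'B' (after the try/except). Output: LXB

Answer: LXB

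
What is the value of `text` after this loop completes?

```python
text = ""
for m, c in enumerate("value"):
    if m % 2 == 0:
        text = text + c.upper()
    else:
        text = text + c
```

Uppercase even positions in 'value'
`text` takes the values: "" → "V" → "Va" → "VaL" → "VaLu" → "VaLuE"

Answer: "VaLuE"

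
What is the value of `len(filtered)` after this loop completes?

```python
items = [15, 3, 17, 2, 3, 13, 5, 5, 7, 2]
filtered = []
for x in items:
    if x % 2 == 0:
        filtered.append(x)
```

Count even numbers in [15, 3, 17, 2, 3, 13, 5, 5, 7, 2]
`filtered` takes the values: [] → [2] → [2, 2]
So `len(filtered)` = 2

Answer: 2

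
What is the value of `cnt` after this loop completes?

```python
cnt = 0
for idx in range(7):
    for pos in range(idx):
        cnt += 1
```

Triangle number: 0+1+2+...+6
`cnt` takes the values: 0 → 1 → 2 → 3 → 4 → 5 → 6 → 7 → 8 → 9 → 10 → 11 → 12 → 13 → 14 → 15 → 16 → 17 → 18 → 19 → 20 → 21

Answer: 21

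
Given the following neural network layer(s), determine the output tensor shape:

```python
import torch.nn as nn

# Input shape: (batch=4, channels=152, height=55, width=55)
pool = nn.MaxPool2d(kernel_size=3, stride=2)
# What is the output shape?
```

Input: (4, 152, 55, 55) -> Output: (4, 152, 27, 27)

Answer: (4, 152, 27, 27)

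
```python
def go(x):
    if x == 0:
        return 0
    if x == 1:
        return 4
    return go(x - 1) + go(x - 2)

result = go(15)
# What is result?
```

Build up from base cases: go(0)=0, go(1)=4, go(2)=4, go(3)=8, go(4)=12, go(5)=20, go(6)=32, ..., go(15)=2440

Answer: 2440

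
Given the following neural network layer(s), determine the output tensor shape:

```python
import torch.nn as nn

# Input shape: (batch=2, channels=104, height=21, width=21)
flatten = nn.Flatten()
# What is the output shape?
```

Input: (2, 104, 21, 21) -> Output: (2, 45864)

Answer: (2, 45864)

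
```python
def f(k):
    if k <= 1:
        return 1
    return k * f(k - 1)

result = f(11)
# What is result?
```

f(11) = 11 * 10 * 9 * 8 * 7 * 6 * 5 * 4 * 3 * 2 * 1 = 39916800

Answer: 39916800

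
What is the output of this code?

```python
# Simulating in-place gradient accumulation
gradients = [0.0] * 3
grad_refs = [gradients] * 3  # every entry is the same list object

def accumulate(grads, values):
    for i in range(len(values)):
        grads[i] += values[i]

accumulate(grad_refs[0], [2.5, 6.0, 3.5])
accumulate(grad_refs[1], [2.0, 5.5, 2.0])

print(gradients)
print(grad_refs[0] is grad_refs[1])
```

Key concept: gradient accumulation aliasing.
Step by step:
`gradients = [0.0] * 3` → gradients = [0.0, 0.0, 0.0]
`grad_refs = [gradients] * 3` → grad_refs = [[0.0, 0.0, 0.0], [0.0, 0.0, 0.0], [0.0, 0.0, 0.0]]
`accumulate(grad_refs[0], [2.5, 6.0, 3.5])` → gradients = [2.5, 6.0, 3.5]; grad_refs = [[2.5, 6.0, 3.5], [2.5, 6.0, 3.5], [2.5, 6.0, 3.5]]
`accumulate(grad_refs[1], [2.0, 5.5, 2.0])` → gradients = [4.5, 11.5, 5.5]; grad_refs = [[4.5, 11.5, 5.5], [4.5, 11.5, 5.5], [4.5, 11.5, 5.5]]
`print(gradients)` → prints [4.5, 11.5, 5.5]
`print(grad_refs[0] is grad_refs[1])` → prints True

Answer:
[4.5, 11.5, 5.5]
True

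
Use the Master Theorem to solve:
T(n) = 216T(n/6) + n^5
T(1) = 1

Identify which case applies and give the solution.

a=216, b=6, f(n)=n^5. log_6(216) = 3. Since c=5 > 3 and the regularity condition holds (216(n/6)^5 = (216/6^5)n^5 with 216/6^5 < 1), Case 3 applies: T(n) = Θ(f(n)) = O(n^5).

Answer: O(n^5) - Case 3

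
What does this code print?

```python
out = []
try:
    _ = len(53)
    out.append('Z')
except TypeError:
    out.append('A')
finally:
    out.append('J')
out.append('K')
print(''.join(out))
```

Execution trace: 'A' (except TypeError) → 'J' (finally) → 'K' (after the try/except). Output: AJK

Answer: AJK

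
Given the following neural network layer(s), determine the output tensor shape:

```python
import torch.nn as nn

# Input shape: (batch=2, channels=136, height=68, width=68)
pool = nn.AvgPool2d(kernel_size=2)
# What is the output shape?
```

Input: (2, 136, 68, 68) -> Output: (2, 136, 34, 34)

Answer: (2, 136, 34, 34)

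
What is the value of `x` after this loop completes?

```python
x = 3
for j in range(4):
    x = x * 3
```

Multiply by 3, 4 times: 3 * 3^4 = 243
`x` takes the values: 3 → 9 → 27 → 81 → 243

Answer: 243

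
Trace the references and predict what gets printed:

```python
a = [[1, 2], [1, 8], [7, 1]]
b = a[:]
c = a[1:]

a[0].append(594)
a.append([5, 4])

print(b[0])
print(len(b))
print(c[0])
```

Key concept: slice with nested mutation.
Step by step:
`a = [[1, 2], [1, 8], [7, 1]]` → a = [[1, 2], [1, 8], [7, 1]]
`b = a[:]` → b = [[1, 2], [1, 8], [7, 1]]
`c = a[1:]` → c = [[1, 8], [7, 1]]
`a[0].append(594)` → a = [[1, 2, 594], [1, 8], [7, 1]]; b = [[1, 2, 594], [1, 8], [7, 1]]
`a.append([5, 4])` → a = [[1, 2, 594], [1, 8], [7, 1], [5, 4]]
`print(b[0])` → prints [1, 2, 594]
`print(len(b))` → prints 3
`print(c[0])` → prints [1, 8]

Answer:
[1, 2, 594]
3
[1, 8]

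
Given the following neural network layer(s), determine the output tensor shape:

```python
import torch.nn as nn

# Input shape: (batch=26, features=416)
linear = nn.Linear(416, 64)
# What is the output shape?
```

Input: (26, 416) -> Output: (26, 64)

Answer: (26, 64)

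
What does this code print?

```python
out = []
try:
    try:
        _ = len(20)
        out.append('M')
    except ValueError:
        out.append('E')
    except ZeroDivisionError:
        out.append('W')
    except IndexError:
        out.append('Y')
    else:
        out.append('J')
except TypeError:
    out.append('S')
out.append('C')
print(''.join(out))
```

Execution trace: 'S' (outer except TypeError) → 'C' (after the try/except). Output: SC

Answer: SC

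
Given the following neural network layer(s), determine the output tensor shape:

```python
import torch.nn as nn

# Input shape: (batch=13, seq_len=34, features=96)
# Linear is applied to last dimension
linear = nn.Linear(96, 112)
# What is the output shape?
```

Input: (13, 34, 96) -> Output: (13, 34, 112)

Answer: (13, 34, 112)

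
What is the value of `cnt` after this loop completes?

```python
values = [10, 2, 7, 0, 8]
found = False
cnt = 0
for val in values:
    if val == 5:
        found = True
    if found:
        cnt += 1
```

Count elements after first 5 in [10, 2, 7, 0, 8]
`cnt` takes the values: 0

Answer: 0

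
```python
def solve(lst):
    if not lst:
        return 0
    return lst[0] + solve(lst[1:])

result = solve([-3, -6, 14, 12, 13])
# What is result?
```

(-3) + (-6) + 14 + 12 + 13 + 0 = 30

Answer: 30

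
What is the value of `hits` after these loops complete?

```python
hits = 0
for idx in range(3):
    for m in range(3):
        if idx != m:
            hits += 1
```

3² - 3 (exclude diagonal)
`hits` takes the values: 0 → 1 → 2 → 3 → 4 → 5 → 6

Answer: 6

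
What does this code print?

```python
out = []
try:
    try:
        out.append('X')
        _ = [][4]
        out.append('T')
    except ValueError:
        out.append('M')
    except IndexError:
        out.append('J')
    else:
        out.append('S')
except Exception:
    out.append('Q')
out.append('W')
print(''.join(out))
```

Execution trace: 'X' (inner try body) → 'J' (inner except IndexError) → 'W' (after the try/except). Output: XJW

Answer: XJW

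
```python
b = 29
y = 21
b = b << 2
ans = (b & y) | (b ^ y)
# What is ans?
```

Trace:
`b = 29` → b = 29
`y = 21` → y = 21
`b = b << 2` → b = 116
`ans = (b & y) | (b ^ y)` → ans = 117
So ans = 117

Answer: 117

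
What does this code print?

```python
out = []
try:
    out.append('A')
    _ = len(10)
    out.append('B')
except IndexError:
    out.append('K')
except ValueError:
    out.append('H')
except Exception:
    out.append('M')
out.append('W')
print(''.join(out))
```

Execution trace: 'A' (try body) → 'M' (except Exception) → 'W' (after the try/except). Output: AMW

Answer: AMW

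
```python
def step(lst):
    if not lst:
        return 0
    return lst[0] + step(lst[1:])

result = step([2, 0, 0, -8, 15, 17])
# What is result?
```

2 + 0 + 0 + (-8) + 15 + 17 + 0 = 26

Answer: 26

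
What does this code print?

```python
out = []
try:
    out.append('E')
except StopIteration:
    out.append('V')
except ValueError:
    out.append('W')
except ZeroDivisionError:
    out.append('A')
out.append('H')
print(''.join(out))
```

Execution trace: 'E' (try body, no exception) → 'H' (after the try/except). Output: EH

Answer: EH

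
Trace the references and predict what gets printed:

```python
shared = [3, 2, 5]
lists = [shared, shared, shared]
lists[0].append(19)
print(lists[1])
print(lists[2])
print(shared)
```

Key concept: list of same reference.
Step by step:
`shared = [3, 2, 5]` → shared = [3, 2, 5]
`lists = [shared, shared, shared]` → lists = [[3, 2, 5], [3, 2, 5], [3, 2, 5]]
`lists[0].append(19)` → shared = [3, 2, 5, 19]; lists = [[3, 2, 5, 19], [3, 2, 5, 19], [3, 2, 5, 19]]
`print(lists[1])` → prints [3, 2, 5, 19]
`print(lists[2])` → prints [3, 2, 5, 19]
`print(shared)` → prints [3, 2, 5, 19]

Answer:
[3, 2, 5, 19]
[3, 2, 5, 19]
[3, 2, 5, 19]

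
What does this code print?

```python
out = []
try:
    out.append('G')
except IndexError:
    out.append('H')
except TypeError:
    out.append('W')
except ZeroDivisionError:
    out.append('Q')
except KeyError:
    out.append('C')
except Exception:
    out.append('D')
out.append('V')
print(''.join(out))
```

Execution trace: 'G' (try body, no exception) → 'V' (after the try/except). Output: GV

Answer: GV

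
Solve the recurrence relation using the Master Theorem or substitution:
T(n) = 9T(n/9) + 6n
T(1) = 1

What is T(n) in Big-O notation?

By Master Theorem: a=9, b=9, f(n)=6n. Since log_9(9) = 1 and f(n) = Θ(n^1), Case 2 applies. T(n) = O(n log n).

Answer: O(n log n)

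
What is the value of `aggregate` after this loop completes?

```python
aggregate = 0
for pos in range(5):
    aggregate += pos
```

Sum of 0 to 4 = 10
`aggregate` takes the values: 0 → 1 → 3 → 6 → 10

Answer: 10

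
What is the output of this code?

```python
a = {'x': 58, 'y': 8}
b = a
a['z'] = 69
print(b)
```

Key concept: dict aliasing.
Step by step:
`a = {'x': 58, 'y': 8}` → a = {'x': 58, 'y': 8}
`b = a` → b = {'x': 58, 'y': 8} (same object as a)
`a['z'] = 69` → a = {'x': 58, 'y': 8, 'z': 69} (same object as b); b = {'x': 58, 'y': 8, 'z': 69} (same object as a)
`print(b)` → prints {'x': 58, 'y': 8, 'z': 69}

Answer: {'x': 58, 'y': 8, 'z': 69}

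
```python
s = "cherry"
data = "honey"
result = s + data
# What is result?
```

Trace:
`s = "cherry"` → s = 'cherry'
`data = "honey"` → data = 'honey'
`result = s + data` → result = 'cherryhoney'
So result = 'cherryhoney'

Answer: 'cherryhoney'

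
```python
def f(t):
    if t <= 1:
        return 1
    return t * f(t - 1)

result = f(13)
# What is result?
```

f(13) = 13 * 12 * 11 * 10 * 9 * 8 * 7 * 6 * 5 * 4 * 3 * 2 * 1 = 6227020800

Answer: 6227020800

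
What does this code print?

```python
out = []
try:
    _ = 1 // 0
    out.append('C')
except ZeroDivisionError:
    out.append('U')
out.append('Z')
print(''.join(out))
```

Execution trace: 'U' (except ZeroDivisionError) → 'Z' (after the try/except). Output: UZ

Answer: UZ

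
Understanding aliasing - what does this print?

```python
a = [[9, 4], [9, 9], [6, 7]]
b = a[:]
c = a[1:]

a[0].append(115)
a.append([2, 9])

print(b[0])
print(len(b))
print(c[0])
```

Key concept: slice with nested mutation.
Step by step:
`a = [[9, 4], [9, 9], [6, 7]]` → a = [[9, 4], [9, 9], [6, 7]]
`b = a[:]` → b = [[9, 4], [9, 9], [6, 7]]
`c = a[1:]` → c = [[9, 9], [6, 7]]
`a[0].append(115)` → a = [[9, 4, 115], [9, 9], [6, 7]]; b = [[9, 4, 115], [9, 9], [6, 7]]
`a.append([2, 9])` → a = [[9, 4, 115], [9, 9], [6, 7], [2, 9]]
`print(b[0])` → prints [9, 4, 115]
`print(len(b))` → prints 3
`print(c[0])` → prints [9, 9]

Answer:
[9, 4, 115]
3
[9, 9]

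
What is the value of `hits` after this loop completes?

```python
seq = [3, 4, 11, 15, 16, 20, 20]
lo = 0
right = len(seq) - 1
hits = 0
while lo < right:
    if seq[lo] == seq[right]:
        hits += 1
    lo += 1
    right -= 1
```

Count matching pairs from ends
`hits` takes the values: 0

Answer: 0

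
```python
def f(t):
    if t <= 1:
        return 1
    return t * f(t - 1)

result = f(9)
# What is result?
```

f(9) = 9 * 8 * 7 * 6 * 5 * 4 * 3 * 2 * 1 = 362880

Answer: 362880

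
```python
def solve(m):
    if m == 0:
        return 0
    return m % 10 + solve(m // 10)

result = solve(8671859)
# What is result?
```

Sum of digits of 8671859: 9 + 5 + 8 + 1 + 7 + 6 + 8 = 44

Answer: 44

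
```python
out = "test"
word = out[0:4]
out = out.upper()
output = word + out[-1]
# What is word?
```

Trace:
`out = "test"` → out = 'test'
`word = out[0:4]` → word = 'test'
`out = out.upper()` → out = 'TEST'
`output = word + out[-1]` → output = 'testT'
So word = 'test'

Answer: 'test'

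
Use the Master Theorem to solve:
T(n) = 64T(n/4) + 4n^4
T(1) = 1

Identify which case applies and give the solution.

a=64, b=4, f(n)=4n^4. log_4(64) = 3. Since c=4 > 3 and the regularity condition holds (64(n/4)^4 = (64/4^4)n^4 with 64/4^4 < 1), Case 3 applies: T(n) = Θ(f(n)) = O(n^4).

Answer: O(n^4) - Case 3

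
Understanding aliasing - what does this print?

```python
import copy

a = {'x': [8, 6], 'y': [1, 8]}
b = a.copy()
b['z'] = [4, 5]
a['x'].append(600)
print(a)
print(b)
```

Key concept: shallow copy of dict with mutable values.
Step by step:
`a = {'x': [8, 6], 'y': [1, 8]}` → a = {'x': [8, 6], 'y': [1, 8]}
`b = a.copy()` → b = {'x': [8, 6], 'y': [1, 8]}
`b['z'] = [4, 5]` → b = {'x': [8, 6], 'y': [1, 8], 'z': [4, 5]}
`a['x'].append(600)` → a = {'x': [8, 6, 600], 'y': [1, 8]}; b = {'x': [8, 6, 600], 'y': [1, 8], 'z': [4, 5]}
`print(a)` → prints {'x': [8, 6, 600], 'y': [1, 8]}
`print(b)` → prints {'x': [8, 6, 600], 'y': [1, 8], 'z': [4, 5]}

Answer:
{'x': [8, 6, 600], 'y': [1, 8]}
{'x': [8, 6, 600], 'y': [1, 8], 'z': [4, 5]}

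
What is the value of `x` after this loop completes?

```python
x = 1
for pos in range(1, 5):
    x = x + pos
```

Start at 1, add 1 through 4
`x` takes the values: 1 → 2 → 4 → 7 → 11

Answer: 11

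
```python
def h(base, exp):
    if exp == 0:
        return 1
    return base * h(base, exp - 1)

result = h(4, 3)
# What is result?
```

h(4, 3) = 4 * 4 * 4 = 64

Answer: 64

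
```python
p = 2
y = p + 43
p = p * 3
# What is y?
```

Trace:
`p = 2` → p = 2
`y = p + 43` → y = 45
`p = p * 3` → p = 6
So y = 45

Answer: 45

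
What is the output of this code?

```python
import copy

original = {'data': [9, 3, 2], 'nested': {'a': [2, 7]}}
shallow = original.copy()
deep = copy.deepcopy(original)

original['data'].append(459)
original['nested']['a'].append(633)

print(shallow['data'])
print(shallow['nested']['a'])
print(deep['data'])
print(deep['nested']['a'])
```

Key concept: comparing shallow vs deep copy.
Step by step:
`original = {'data': [9, 3, 2], 'nested': {'a': [2, 7]}}` → original = {'data': [9, 3, 2], 'nested': {'a': [2, 7]}}
`shallow = original.copy()` → shallow = {'data': [9, 3, 2], 'nested': {'a': [2, 7]}}
`deep = copy.deepcopy(original)` → deep = {'data': [9, 3, 2], 'nested': {'a': [2, 7]}}
`original['data'].append(459)` → original = {'data': [9, 3, 2, 459], 'nested': {'a': [2, 7]}}; shallow = {'data': [9, 3, 2, 459], 'nested': {'a': [2, 7]}}
`original['nested']['a'].append(633)` → original = {'data': [9, 3, 2, 459], 'nested': {'a': [2, 7, 633]}}; shallow = {'data': [9, 3, 2, 459], 'nested': {'a': [2, 7, 633]}}
`print(shallow['data'])` → prints [9, 3, 2, 459]
`print(shallow['nested']['a'])` → prints [2, 7, 633]
`print(deep['data'])` → prints [9, 3, 2]
`print(deep['nested']['a'])` → prints [2, 7]

Answer:
[9, 3, 2, 459]
[2, 7, 633]
[9, 3, 2]
[2, 7]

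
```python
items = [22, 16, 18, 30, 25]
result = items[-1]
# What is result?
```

Trace:
`items = [22, 16, 18, 30, 25]` → items = [22, 16, 18, 30, 25]
`result = items[-1]` → result = 25
So result = 25

Answer: 25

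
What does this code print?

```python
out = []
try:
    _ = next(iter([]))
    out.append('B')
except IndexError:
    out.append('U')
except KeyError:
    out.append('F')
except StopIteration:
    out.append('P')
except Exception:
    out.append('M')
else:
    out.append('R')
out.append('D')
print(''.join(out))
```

Execution trace: 'P' (except StopIteration) → 'D' (after the try/except). Output: PD

Answer: PD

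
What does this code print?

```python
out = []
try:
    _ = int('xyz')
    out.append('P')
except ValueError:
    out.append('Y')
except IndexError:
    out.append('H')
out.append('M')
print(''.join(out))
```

Execution trace: 'Y' (except ValueError) → 'M' (after the try/except). Output: YM

Answer: YM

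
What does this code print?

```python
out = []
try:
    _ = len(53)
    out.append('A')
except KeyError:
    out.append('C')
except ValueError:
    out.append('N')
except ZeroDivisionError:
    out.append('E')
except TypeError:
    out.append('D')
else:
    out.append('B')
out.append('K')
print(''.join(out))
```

Execution trace: 'D' (except TypeError) → 'K' (after the try/except). Output: DK

Answer: DK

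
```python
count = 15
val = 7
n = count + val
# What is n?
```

Trace:
`count = 15` → count = 15
`val = 7` → val = 7
`n = count + val` → n = 22
So n = 22

Answer: 22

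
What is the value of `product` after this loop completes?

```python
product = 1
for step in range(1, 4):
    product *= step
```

3! = 6
`product` takes the values: 1 → 2 → 6

Answer: 6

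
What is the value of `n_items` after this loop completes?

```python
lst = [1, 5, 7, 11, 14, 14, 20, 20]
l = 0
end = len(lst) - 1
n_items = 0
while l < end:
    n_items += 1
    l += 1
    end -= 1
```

Iterations until pointers meet (list length 8)
`n_items` takes the values: 0 → 1 → 2 → 3 → 4

Answer: 4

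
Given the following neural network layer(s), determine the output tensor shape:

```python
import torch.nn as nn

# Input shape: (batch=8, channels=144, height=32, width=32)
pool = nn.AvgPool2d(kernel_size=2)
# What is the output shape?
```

Input: (8, 144, 32, 32) -> Output: (8, 144, 16, 16)

Answer: (8, 144, 16, 16)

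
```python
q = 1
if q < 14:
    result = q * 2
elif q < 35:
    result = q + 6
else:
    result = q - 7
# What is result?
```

Trace:
`q = 1` → q = 1
`if q < 14: ...` → q < 14 is True → result = 2
So result = 2

Answer: 2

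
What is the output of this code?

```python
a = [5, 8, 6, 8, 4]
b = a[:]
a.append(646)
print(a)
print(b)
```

Key concept: slice [:] creates copy.
Step by step:
`a = [5, 8, 6, 8, 4]` → a = [5, 8, 6, 8, 4]
`b = a[:]` → b = [5, 8, 6, 8, 4]
`a.append(646)` → a = [5, 8, 6, 8, 4, 646]
`print(a)` → prints [5, 8, 6, 8, 4, 646]
`print(b)` → prints [5, 8, 6, 8, 4]

Answer:
[5, 8, 6, 8, 4, 646]
[5, 8, 6, 8, 4]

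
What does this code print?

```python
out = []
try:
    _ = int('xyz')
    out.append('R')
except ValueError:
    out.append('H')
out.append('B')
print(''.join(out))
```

Execution trace: 'H' (except ValueError) → 'B' (after the try/except). Output: HB

Answer: HB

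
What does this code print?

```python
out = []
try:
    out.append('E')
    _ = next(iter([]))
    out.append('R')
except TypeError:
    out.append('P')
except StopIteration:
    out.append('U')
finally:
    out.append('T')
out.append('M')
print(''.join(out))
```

Execution trace: 'E' (try body) → 'U' (except StopIteration) → 'T' (finally) → 'M' (after the try/except). Output: EUTM

Answer: EUTM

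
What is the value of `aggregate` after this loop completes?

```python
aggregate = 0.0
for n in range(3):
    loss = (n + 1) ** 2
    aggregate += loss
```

Sum of squared losses 1² + 2² + ... + 3²
`aggregate` takes the values: 0.0 → 1.0 → 5.0 → 14.0

Answer: 14.0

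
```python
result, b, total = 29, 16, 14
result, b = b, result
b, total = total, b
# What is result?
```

Trace:
`result, b, total = 29, 16, 14` → result = 29; b = 16; total = 14
`result, b = b, result` → result = 16; b = 29
`b, total = total, b` → b = 14; total = 29
So result = 16

Answer: 16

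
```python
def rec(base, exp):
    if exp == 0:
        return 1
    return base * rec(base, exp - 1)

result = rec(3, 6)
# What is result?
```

rec(3, 6) = 3 * 3 * 3 * 3 * 3 * 3 = 729

Answer: 729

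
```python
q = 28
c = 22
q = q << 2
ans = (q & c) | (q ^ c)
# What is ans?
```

Trace:
`q = 28` → q = 28
`c = 22` → c = 22
`q = q << 2` → q = 112
`ans = (q & c) | (q ^ c)` → ans = 118
So ans = 118

Answer: 118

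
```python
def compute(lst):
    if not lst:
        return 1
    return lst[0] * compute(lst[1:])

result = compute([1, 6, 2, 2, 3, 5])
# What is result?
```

Product over [1, 6, 2, 2, 3, 5] = 1 * 6 * 2 * 2 * 3 * 5 = 360

Answer: 360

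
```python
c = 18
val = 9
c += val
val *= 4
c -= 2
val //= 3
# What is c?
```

Trace:
`c = 18` → c = 18
`val = 9` → val = 9
`c += val` → c = 27
`val *= 4` → val = 36
`c -= 2` → c = 25
`val //= 3` → val = 12
So c = 25

Answer: 25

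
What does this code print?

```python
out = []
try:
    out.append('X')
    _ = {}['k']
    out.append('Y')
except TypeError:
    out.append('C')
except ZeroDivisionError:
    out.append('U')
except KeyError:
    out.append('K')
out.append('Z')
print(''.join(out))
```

Execution trace: 'X' (try body) → 'K' (except KeyError) → 'Z' (after the try/except). Output: XKZ

Answer: XKZ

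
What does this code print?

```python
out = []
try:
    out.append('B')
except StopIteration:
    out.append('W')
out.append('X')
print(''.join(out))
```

Execution trace: 'B' (try body, no exception) → 'X' (after the try/except). Output: BX

Answer: BX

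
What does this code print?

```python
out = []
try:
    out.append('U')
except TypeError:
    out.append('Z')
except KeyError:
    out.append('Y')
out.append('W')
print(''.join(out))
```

Execution trace: 'U' (try body, no exception) → 'W' (after the try/except). Output: UW

Answer: UW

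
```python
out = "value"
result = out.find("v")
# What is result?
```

Trace:
`out = "value"` → out = 'value'
`result = out.find("v")` → result = 0
So result = 0

Answer: 0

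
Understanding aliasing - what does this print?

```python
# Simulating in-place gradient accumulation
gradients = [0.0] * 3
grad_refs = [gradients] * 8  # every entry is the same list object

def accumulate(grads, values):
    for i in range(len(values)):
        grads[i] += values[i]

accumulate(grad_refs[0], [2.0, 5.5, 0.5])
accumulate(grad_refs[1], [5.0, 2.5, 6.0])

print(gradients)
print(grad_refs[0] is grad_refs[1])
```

Key concept: gradient accumulation aliasing.
Step by step:
`gradients = [0.0] * 3` → gradients = [0.0, 0.0, 0.0]
`grad_refs = [gradients] * 8` → grad_refs = [[0.0, 0.0, 0.0], [0.0, 0.0, 0.0], [0.0, 0.0, 0.0], [0.0, 0.0, 0.0], [0.0, 0.0, 0.0], [0.0, 0.0, 0.0], [0.0, 0.0, 0.0], [0.0, 0.0, 0.0]]
`accumulate(grad_refs[0], [2.0, 5.5, 0.5])` → gradients = [2.0, 5.5, 0.5]; grad_refs = [[2.0, 5.5, 0.5], [2.0, 5.5, 0.5], [2.0, 5.5, 0.5], [2.0, 5.5, 0.5], [2.0, 5.5, 0.5], [2.0, 5.5, 0.5], [2.0, 5.5, 0.5], [2.0, 5.5, 0.5]]
`accumulate(grad_refs[1], [5.0, 2.5, 6.0])` → gradients = [7.0, 8.0, 6.5]; grad_refs = [[7.0, 8.0, 6.5], [7.0, 8.0, 6.5], [7.0, 8.0, 6.5], [7.0, 8.0, 6.5], [7.0, 8.0, 6.5], [7.0, 8.0, 6.5], [7.0, 8.0, 6.5], [7.0, 8.0, 6.5]]
`print(gradients)` → prints [7.0, 8.0, 6.5]
`print(grad_refs[0] is grad_refs[1])` → prints True

Answer:
[7.0, 8.0, 6.5]
True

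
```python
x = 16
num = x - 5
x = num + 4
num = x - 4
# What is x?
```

Trace:
`x = 16` → x = 16
`num = x - 5` → num = 11
`x = num + 4` → x = 15
`num = x - 4` → num = 11
So x = 15

Answer: 15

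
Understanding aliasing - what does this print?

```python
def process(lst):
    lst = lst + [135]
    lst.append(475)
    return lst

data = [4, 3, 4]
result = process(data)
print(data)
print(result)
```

Key concept: rebinding parameter vs mutation.
Step by step:
`data = [4, 3, 4]` → data = [4, 3, 4]
`result = process(data)` → result = [4, 3, 4, 135, 475]
`print(data)` → prints [4, 3, 4]
`print(result)` → prints [4, 3, 4, 135, 475]

Answer:
[4, 3, 4]
[4, 3, 4, 135, 475]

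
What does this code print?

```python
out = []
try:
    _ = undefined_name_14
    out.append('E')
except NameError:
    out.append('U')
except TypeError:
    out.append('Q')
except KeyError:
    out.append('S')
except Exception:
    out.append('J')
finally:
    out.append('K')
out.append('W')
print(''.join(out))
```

Execution trace: 'U' (except NameError) → 'K' (finally) → 'W' (after the try/except). Output: UKW

Answer: UKW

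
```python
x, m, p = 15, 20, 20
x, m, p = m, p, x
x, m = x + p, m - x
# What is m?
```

Trace:
`x, m, p = 15, 20, 20` → x = 15; m = 20; p = 20
`x, m, p = m, p, x` → x = 20; m = 20; p = 15
`x, m = x + p, m - x` → x = 35; m = 0
So m = 0

Answer: 0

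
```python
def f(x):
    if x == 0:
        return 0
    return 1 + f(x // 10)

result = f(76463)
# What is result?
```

Count of digits of 76463: 5

Answer: 5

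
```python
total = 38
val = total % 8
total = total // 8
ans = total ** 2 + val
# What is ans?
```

Trace:
`total = 38` → total = 38
`val = total % 8` → val = 6
`total = total // 8` → total = 4
`ans = total ** 2 + val` → ans = 22
So ans = 22

Answer: 22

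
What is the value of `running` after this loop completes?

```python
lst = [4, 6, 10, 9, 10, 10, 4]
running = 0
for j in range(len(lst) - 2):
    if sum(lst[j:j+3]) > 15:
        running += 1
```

Count windows with sum > 15
`running` takes the values: 0 → 1 → 2 → 3 → 4 → 5

Answer: 5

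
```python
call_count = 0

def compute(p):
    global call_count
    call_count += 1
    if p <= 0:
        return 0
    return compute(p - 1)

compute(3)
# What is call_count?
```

Linear recursion stepping by 1: 4 calls from p=3 down to ≤0.

Answer: 4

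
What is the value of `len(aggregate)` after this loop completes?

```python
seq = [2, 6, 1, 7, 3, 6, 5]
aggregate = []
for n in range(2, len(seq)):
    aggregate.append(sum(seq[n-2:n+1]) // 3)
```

Number of 3-element averages
`aggregate` takes the values: [] → [3] → [3, 4] → [3, 4, 3] → [3, 4, 3, 5] → [3, 4, 3, 5, 4]
So `len(aggregate)` = 5

Answer: 5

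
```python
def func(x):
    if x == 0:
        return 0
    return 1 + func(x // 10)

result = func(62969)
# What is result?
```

Count of digits of 62969: 5

Answer: 5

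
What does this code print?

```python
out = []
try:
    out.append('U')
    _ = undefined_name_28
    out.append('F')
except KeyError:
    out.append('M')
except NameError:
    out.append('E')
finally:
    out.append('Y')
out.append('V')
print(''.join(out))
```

Execution trace: 'U' (try body) → 'E' (except NameError) → 'Y' (finally) → 'V' (after the try/except). Output: UEYV

Answer: UEYV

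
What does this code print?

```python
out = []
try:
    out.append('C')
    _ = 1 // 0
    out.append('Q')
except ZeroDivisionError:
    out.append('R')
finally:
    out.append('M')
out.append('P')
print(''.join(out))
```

Execution trace: 'C' (try body) → 'R' (except ZeroDivisionError) → 'M' (finally) → 'P' (after the try/except). Output: CRMP

Answer: CRMP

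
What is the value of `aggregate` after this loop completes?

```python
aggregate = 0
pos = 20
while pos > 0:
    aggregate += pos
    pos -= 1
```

Sum 20 down to 1
`aggregate` takes the values: 0 → 20 → 39 → 57 → 74 → 90 → 105 → 119 → 132 → 144 → 155 → 165 → 174 → 182 → 189 → 195 → 200 → 204 → 207 → 209 → 210

Answer: 210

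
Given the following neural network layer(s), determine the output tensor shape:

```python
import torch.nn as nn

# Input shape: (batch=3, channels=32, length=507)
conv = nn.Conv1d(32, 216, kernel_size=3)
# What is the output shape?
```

Input: (3, 32, 507) -> Output: (3, 216, 505)

Answer: (3, 216, 505)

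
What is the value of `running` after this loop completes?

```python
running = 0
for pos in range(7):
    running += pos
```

Sum of 0 to 6 = 21
`running` takes the values: 0 → 1 → 3 → 6 → 10 → 15 → 21

Answer: 21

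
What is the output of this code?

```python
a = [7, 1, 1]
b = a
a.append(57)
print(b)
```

Key concept: basic list aliasing.
Step by step:
`a = [7, 1, 1]` → a = [7, 1, 1]
`b = a` → b = [7, 1, 1] (same object as a)
`a.append(57)` → a = [7, 1, 1, 57] (same object as b); b = [7, 1, 1, 57] (same object as a)
`print(b)` → prints [7, 1, 1, 57]

Answer: [7, 1, 1, 57]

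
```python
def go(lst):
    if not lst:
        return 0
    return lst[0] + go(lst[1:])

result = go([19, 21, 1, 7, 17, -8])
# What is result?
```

19 + 21 + 1 + 7 + 17 + (-8) + 0 = 57

Answer: 57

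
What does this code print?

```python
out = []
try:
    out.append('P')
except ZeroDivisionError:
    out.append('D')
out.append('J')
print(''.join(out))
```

Execution trace: 'P' (try body, no exception) → 'J' (after the try/except). Output: PJ

Answer: PJ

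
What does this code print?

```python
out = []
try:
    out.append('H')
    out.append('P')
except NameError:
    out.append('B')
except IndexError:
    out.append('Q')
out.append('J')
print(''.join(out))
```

Execution trace: 'H' (try body) → 'P' (try body, no exception) → 'J' (after the try/except). Output: HPJ

Answer: HPJ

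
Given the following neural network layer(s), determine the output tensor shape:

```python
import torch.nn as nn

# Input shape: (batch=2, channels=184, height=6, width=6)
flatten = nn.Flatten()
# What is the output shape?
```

Input: (2, 184, 6, 6) -> Output: (2, 6624)

Answer: (2, 6624)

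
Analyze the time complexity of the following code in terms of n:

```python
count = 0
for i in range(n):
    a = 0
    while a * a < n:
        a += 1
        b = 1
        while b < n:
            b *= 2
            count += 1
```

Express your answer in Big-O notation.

Each loop level contributes: n × √n × log n. Multiplying the contributions gives O(n√n log n).

Answer: O(n√n log n)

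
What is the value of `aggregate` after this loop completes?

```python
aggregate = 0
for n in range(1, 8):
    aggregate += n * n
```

Sum of squares 1² to 7² = 140
`aggregate` takes the values: 0 → 1 → 5 → 14 → 30 → 55 → 91 → 140

Answer: 140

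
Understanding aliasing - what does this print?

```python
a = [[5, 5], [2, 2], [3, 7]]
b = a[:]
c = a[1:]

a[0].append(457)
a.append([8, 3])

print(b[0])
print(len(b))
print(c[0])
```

Key concept: slice with nested mutation.
Step by step:
`a = [[5, 5], [2, 2], [3, 7]]` → a = [[5, 5], [2, 2], [3, 7]]
`b = a[:]` → b = [[5, 5], [2, 2], [3, 7]]
`c = a[1:]` → c = [[2, 2], [3, 7]]
`a[0].append(457)` → a = [[5, 5, 457], [2, 2], [3, 7]]; b = [[5, 5, 457], [2, 2], [3, 7]]
`a.append([8, 3])` → a = [[5, 5, 457], [2, 2], [3, 7], [8, 3]]
`print(b[0])` → prints [5, 5, 457]
`print(len(b))` → prints 3
`print(c[0])` → prints [2, 2]

Answer:
[5, 5, 457]
3
[2, 2]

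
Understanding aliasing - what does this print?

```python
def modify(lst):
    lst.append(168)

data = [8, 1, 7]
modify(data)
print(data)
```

Key concept: function modifies passed list.
Step by step:
`data = [8, 1, 7]` → data = [8, 1, 7]
`modify(data)` → data = [8, 1, 7, 168]
`print(data)` → prints [8, 1, 7, 168]

Answer: [8, 1, 7, 168]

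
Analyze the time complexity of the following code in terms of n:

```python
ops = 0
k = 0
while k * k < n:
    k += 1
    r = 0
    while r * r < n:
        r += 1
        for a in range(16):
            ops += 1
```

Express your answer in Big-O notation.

Each loop level contributes: √n × √n × 1. Multiplying the contributions gives O(n).

Answer: O(n)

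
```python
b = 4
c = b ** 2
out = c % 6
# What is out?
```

Trace:
`b = 4` → b = 4
`c = b ** 2` → c = 16
`out = c % 6` → out = 4
So out = 4

Answer: 4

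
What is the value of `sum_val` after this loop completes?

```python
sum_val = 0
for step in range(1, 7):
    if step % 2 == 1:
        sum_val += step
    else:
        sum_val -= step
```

Add odd, subtract even
`sum_val` takes the values: 0 → 1 → -1 → 2 → -2 → 3 → -3

Answer: -3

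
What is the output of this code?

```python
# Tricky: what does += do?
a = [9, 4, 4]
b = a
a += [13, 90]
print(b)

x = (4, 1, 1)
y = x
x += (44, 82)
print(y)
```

Key concept: += behavior differs for mutable vs immutable.
Step by step:
`a = [9, 4, 4]` → a = [9, 4, 4]
`b = a` → b = [9, 4, 4] (same object as a)
`a += [13, 90]` → a = [9, 4, 4, 13, 90] (same object as b); b = [9, 4, 4, 13, 90] (same object as a)
`print(b)` → prints [9, 4, 4, 13, 90]
`x = (4, 1, 1)` → x = (4, 1, 1)
`y = x` → y = (4, 1, 1)
`x += (44, 82)` → x = (4, 1, 1, 44, 82)
`print(y)` → prints (4, 1, 1)

Answer:
[9, 4, 4, 13, 90]
(4, 1, 1)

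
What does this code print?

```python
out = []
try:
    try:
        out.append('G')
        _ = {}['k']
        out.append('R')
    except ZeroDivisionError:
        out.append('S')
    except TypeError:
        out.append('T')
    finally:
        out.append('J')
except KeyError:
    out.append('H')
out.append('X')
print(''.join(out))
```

Execution trace: 'G' (try body) → 'J' (finally) → 'H' (outer except KeyError) → 'X' (after the try/except). Output: GJHX

Answer: GJHX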